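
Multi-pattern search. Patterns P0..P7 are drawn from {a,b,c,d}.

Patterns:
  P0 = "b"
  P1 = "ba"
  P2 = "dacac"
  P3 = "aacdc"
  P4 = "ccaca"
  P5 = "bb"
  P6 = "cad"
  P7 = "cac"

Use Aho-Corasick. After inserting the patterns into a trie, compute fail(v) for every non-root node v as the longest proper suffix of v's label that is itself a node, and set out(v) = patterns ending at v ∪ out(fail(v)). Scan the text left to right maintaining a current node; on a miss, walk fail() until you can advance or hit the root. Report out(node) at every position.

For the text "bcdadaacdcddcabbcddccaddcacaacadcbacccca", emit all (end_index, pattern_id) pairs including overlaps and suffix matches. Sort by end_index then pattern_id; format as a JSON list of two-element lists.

Construct AC machine:
Trie nodes:
  0='ε' goto a→8 b→1 c→13 d→3
  1='b' goto a→2 b→18  ←P0
  2='ba' goto ·  ←P1
  3='d' goto a→4
  4='da' goto c→5
  5='dac' goto a→6
  6='daca' goto c→7
  7='dacac' goto ·  ←P2
  8='a' goto a→9
  9='aa' goto c→10
  10='aac' goto d→11
  11='aacd' goto c→12
  12='aacdc' goto ·  ←P3
  13='c' goto a→19 c→14
  14='cc' goto a→15
  15='cca' goto c→16
  16='ccac' goto a→17
  17='ccaca' goto ·  ←P4
  18='bb' goto ·  ←P5
  19='ca' goto c→21 d→20
  20='cad' goto ·  ←P6
  21='cac' goto ·  ←P7

BFS fail/out derivation:
  fail(1) 'b': from fail(0)=0 chase 'b': 0 ⇒ 0;  out={0}∪out(0)={0}
  fail(3) 'd': from fail(0)=0 chase 'd': 0 ⇒ 0;  out=∅∪out(0)=∅
  fail(8) 'a': from fail(0)=0 chase 'a': 0 ⇒ 0;  out=∅∪out(0)=∅
  fail(13) 'c': from fail(0)=0 chase 'c': 0 ⇒ 0;  out=∅∪out(0)=∅
  fail(2) 'ba': from fail(1)=0 chase 'a': 0 ⇒ 8;  out={1}∪out(8)={1}
  fail(4) 'da': from fail(3)=0 chase 'a': 0 ⇒ 8;  out=∅∪out(8)=∅
  fail(9) 'aa': from fail(8)=0 chase 'a': 0 ⇒ 8;  out=∅∪out(8)=∅
  fail(14) 'cc': from fail(13)=0 chase 'c': 0 ⇒ 13;  out=∅∪out(13)=∅
  fail(18) 'bb': from fail(1)=0 chase 'b': 0 ⇒ 1;  out={5}∪out(1)={0,5}
  fail(19) 'ca': from fail(13)=0 chase 'a': 0 ⇒ 8;  out=∅∪out(8)=∅
  fail(5) 'dac': from fail(4)=8 chase 'c': 8→0 ⇒ 13;  out=∅∪out(13)=∅
  fail(10) 'aac': from fail(9)=8 chase 'c': 8→0 ⇒ 13;  out=∅∪out(13)=∅
  fail(15) 'cca': from fail(14)=13 chase 'a': 13 ⇒ 19;  out=∅∪out(19)=∅
  fail(20) 'cad': from fail(19)=8 chase 'd': 8→0 ⇒ 3;  out={6}∪out(3)={6}
  fail(21) 'cac': from fail(19)=8 chase 'c': 8→0 ⇒ 13;  out={7}∪out(13)={7}
  fail(6) 'daca': from fail(5)=13 chase 'a': 13 ⇒ 19;  out=∅∪out(19)=∅
  fail(11) 'aacd': from fail(10)=13 chase 'd': 13→0 ⇒ 3;  out=∅∪out(3)=∅
  fail(16) 'ccac': from fail(15)=19 chase 'c': 19 ⇒ 21;  out=∅∪out(21)={7}
  fail(7) 'dacac': from fail(6)=19 chase 'c': 19 ⇒ 21;  out={2}∪out(21)={2,7}
  fail(12) 'aacdc': from fail(11)=3 chase 'c': 3→0 ⇒ 13;  out={3}∪out(13)={3}
  fail(17) 'ccaca': from fail(16)=21 chase 'a': 21→13 ⇒ 19;  out={4}∪out(19)={4}

Scan:
i=0 'b': node 0→1  → match P0@[0:0]
i=1 'c': node 1→13 (via fail)
i=2 'd': node 13→3 (via fail)
i=3 'a': node 3→4
i=4 'd': node 4→3 (via fail)
i=5 'a': node 3→4
i=6 'a': node 4→9 (via fail)
i=7 'c': node 9→10
i=8 'd': node 10→11
i=9 'c': node 11→12  → match P3@[5:9]
i=10 'd': node 12→3 (via fail)
i=11 'd': node 3→3 (via fail)
i=12 'c': node 3→13 (via fail)
i=13 'a': node 13→19
i=14 'b': node 19→1 (via fail)  → match P0@[14:14]
i=15 'b': node 1→18  → match P0@[15:15],P5@[14:15]
i=16 'c': node 18→13 (via fail)
i=17 'd': node 13→3 (via fail)
i=18 'd': node 3→3 (via fail)
i=19 'c': node 3→13 (via fail)
i=20 'c': node 13→14
i=21 'a': node 14→15
i=22 'd': node 15→20 (via fail)  → match P6@[20:22]
i=23 'd': node 20→3 (via fail)
i=24 'c': node 3→13 (via fail)
i=25 'a': node 13→19
i=26 'c': node 19→21  → match P7@[24:26]
i=27 'a': node 21→19 (via fail)
i=28 'a': node 19→9 (via fail)
i=29 'c': node 9→10
i=30 'a': node 10→19 (via fail)
i=31 'd': node 19→20  → match P6@[29:31]
i=32 'c': node 20→13 (via fail)
i=33 'b': node 13→1 (via fail)  → match P0@[33:33]
i=34 'a': node 1→2  → match P1@[33:34]
i=35 'c': node 2→13 (via fail)
i=36 'c': node 13→14
i=37 'c': node 14→14 (via fail)
i=38 'c': node 14→14 (via fail)
i=39 'a': node 14→15

Result: [[0,0],[9,3],[14,0],[15,0],[15,5],[22,6],[26,7],[31,6],[33,0],[34,1]]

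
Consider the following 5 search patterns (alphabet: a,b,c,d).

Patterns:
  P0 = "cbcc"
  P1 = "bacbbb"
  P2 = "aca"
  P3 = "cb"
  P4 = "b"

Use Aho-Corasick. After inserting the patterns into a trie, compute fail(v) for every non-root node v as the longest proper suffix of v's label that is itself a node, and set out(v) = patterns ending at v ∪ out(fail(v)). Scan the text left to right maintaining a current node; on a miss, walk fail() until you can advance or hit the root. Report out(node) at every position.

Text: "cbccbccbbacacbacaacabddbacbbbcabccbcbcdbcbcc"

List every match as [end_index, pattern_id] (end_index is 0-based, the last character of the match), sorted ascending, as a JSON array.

Build automaton:
Trie (insert patterns):
  n0 'ε': a→11 b→5 c→1
  n1 'c': b→2
  n2 'cb': c→3  ←P3
  n3 'cbc': c→4
  n4 'cbcc': ·  ←P0
  n5 'b': a→6  ←P4
  n6 'ba': c→7
  n7 'bac': b→8
  n8 'bacb': b→9
  n9 'bacbb': b→10
  n10 'bacbbb': ·  ←P1
  n11 'a': c→12
  n12 'ac': a→13
  n13 'aca': ·  ←P2

Failure links (BFS by depth):
  n1('c'): parent n0 fail=0; on 'c' 0 → fail=0;  out ∅∪∅=∅
  n5('b'): parent n0 fail=0; on 'b' 0 → fail=0;  out {4}∪∅={4}
  n11('a'): parent n0 fail=0; on 'a' 0 → fail=0;  out ∅∪∅=∅
  n2('cb'): parent n1 fail=0; on 'b' 0 → fail=5;  out {3}∪{4}={3,4}
  n6('ba'): parent n5 fail=0; on 'a' 0 → fail=11;  out ∅∪∅=∅
  n12('ac'): parent n11 fail=0; on 'c' 0 → fail=1;  out ∅∪∅=∅
  n3('cbc'): parent n2 fail=5; on 'c' 5→0 → fail=1;  out ∅∪∅=∅
  n7('bac'): parent n6 fail=11; on 'c' 11 → fail=12;  out ∅∪∅=∅
  n13('aca'): parent n12 fail=1; on 'a' 1→0 → fail=11;  out {2}∪∅={2}
  n4('cbcc'): parent n3 fail=1; on 'c' 1→0 → fail=1;  out {0}∪∅={0}
  n8('bacb'): parent n7 fail=12; on 'b' 12→1 → fail=2;  out ∅∪{3,4}={3,4}
  n9('bacbb'): parent n8 fail=2; on 'b' 2→5→0 → fail=5;  out ∅∪{4}={4}
  n10('bacbbb'): parent n9 fail=5; on 'b' 5→0 → fail=5;  out {1}∪{4}={1,4}

Run:
pos 0 'c': at 1
pos 1 'b': at 2  emit P3@[0:1],P4@[1:1]
pos 2 'c': at 3
pos 3 'c': at 4  emit P0@[0:3]
pos 4 'b': at 2 (via fail)  emit P3@[3:4],P4@[4:4]
pos 5 'c': at 3
pos 6 'c': at 4  emit P0@[3:6]
pos 7 'b': at 2 (via fail)  emit P3@[6:7],P4@[7:7]
pos 8 'b': at 5 (via fail)  emit P4@[8:8]
pos 9 'a': at 6
pos 10 'c': at 7
pos 11 'a': at 13 (via fail)  emit P2@[9:11]
pos 12 'c': at 12 (via fail)
pos 13 'b': at 2 (via fail)  emit P3@[12:13],P4@[13:13]
pos 14 'a': at 6 (via fail)
pos 15 'c': at 7
pos 16 'a': at 13 (via fail)  emit P2@[14:16]
pos 17 'a': at 11 (via fail)
pos 18 'c': at 12
pos 19 'a': at 13  emit P2@[17:19]
pos 20 'b': at 5 (via fail)  emit P4@[20:20]
pos 21 'd': at 0 (via fail)
pos 22 'd': at 0
pos 23 'b': at 5  emit P4@[23:23]
pos 24 'a': at 6
pos 25 'c': at 7
pos 26 'b': at 8  emit P3@[25:26],P4@[26:26]
pos 27 'b': at 9  emit P4@[27:27]
pos 28 'b': at 10  emit P1@[23:28],P4@[28:28]
pos 29 'c': at 1 (via fail)
pos 30 'a': at 11 (via fail)
pos 31 'b': at 5 (via fail)  emit P4@[31:31]
pos 32 'c': at 1 (via fail)
pos 33 'c': at 1 (via fail)
pos 34 'b': at 2  emit P3@[33:34],P4@[34:34]
pos 35 'c': at 3
pos 36 'b': at 2 (via fail)  emit P3@[35:36],P4@[36:36]
pos 37 'c': at 3
pos 38 'd': at 0 (via fail)
pos 39 'b': at 5  emit P4@[39:39]
pos 40 'c': at 1 (via fail)
pos 41 'b': at 2  emit P3@[40:41],P4@[41:41]
pos 42 'c': at 3
pos 43 'c': at 4  emit P0@[40:43]

All matches (sorted): [[1,3],[1,4],[3,0],[4,3],[4,4],[6,0],[7,3],[7,4],[8,4],[11,2],[13,3],[13,4],[16,2],[19,2],[20,4],[23,4],[26,3],[26,4],[27,4],[28,1],[28,4],[31,4],[34,3],[34,4],[36,3],[36,4],[39,4],[41,3],[41,4],[43,0]]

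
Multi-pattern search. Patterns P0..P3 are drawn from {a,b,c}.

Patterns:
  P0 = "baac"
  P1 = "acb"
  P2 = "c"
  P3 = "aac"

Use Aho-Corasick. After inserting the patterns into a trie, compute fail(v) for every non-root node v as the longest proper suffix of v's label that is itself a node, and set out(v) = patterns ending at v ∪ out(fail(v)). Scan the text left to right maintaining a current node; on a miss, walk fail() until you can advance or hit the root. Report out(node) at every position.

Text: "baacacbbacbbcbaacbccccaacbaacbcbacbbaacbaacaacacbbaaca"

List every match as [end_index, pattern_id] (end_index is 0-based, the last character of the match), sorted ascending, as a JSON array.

Build:
Trie (insert patterns):
  n0 'ε': a→5 b→1 c→8
  n1 'b': a→2
  n2 'ba': a→3
  n3 'baa': c→4
  n4 'baac': ·  ←P0
  n5 'a': a→9 c→6
  n6 'ac': b→7
  n7 'acb': ·  ←P1
  n8 'c': ·  ←P2
  n9 'aa': c→10
  n10 'aac': ·  ←P3

Failure links (BFS by depth):
  n1('b'): parent n0 fail=0; on 'b' 0 → fail=0;  out ∅∪∅=∅
  n5('a'): parent n0 fail=0; on 'a' 0 → fail=0;  out ∅∪∅=∅
  n8('c'): parent n0 fail=0; on 'c' 0 → fail=0;  out {2}∪∅={2}
  n2('ba'): parent n1 fail=0; on 'a' 0 → fail=5;  out ∅∪∅=∅
  n6('ac'): parent n5 fail=0; on 'c' 0 → fail=8;  out ∅∪{2}={2}
  n9('aa'): parent n5 fail=0; on 'a' 0 → fail=5;  out ∅∪∅=∅
  n3('baa'): parent n2 fail=5; on 'a' 5 → fail=9;  out ∅∪∅=∅
  n7('acb'): parent n6 fail=8; on 'b' 8→0 → fail=1;  out {1}∪∅={1}
  n10('aac'): parent n9 fail=5; on 'c' 5 → fail=6;  out {3}∪{2}={2,3}
  n4('baac'): parent n3 fail=9; on 'c' 9 → fail=10;  out {0}∪{2,3}={0,2,3}

Run:
[0] read 'b'  n0⇒n1
[1] read 'a'  n1⇒n2
[2] read 'a'  n2⇒n3
[3] read 'c'  n3⇒n4  → match P0@[0:3],P2@[3:3],P3@[1:3]
[4] read 'a'  n4⇒n5 ·f
[5] read 'c'  n5⇒n6  → match P2@[5:5]
[6] read 'b'  n6⇒n7  → match P1@[4:6]
[7] read 'b'  n7⇒n1 ·f
[8] read 'a'  n1⇒n2
[9] read 'c'  n2⇒n6 ·f  → match P2@[9:9]
[10] read 'b'  n6⇒n7  → match P1@[8:10]
[11] read 'b'  n7⇒n1 ·f
[12] read 'c'  n1⇒n8 ·f  → match P2@[12:12]
[13] read 'b'  n8⇒n1 ·f
[14] read 'a'  n1⇒n2
[15] read 'a'  n2⇒n3
[16] read 'c'  n3⇒n4  → match P0@[13:16],P2@[16:16],P3@[14:16]
[17] read 'b'  n4⇒n7 ·f  → match P1@[15:17]
[18] read 'c'  n7⇒n8 ·f  → match P2@[18:18]
[19] read 'c'  n8⇒n8 ·f  → match P2@[19:19]
[20] read 'c'  n8⇒n8 ·f  → match P2@[20:20]
[21] read 'c'  n8⇒n8 ·f  → match P2@[21:21]
[22] read 'a'  n8⇒n5 ·f
[23] read 'a'  n5⇒n9
[24] read 'c'  n9⇒n10  → match P2@[24:24],P3@[22:24]
[25] read 'b'  n10⇒n7 ·f  → match P1@[23:25]
[26] read 'a'  n7⇒n2 ·f
[27] read 'a'  n2⇒n3
[28] read 'c'  n3⇒n4  → match P0@[25:28],P2@[28:28],P3@[26:28]
[29] read 'b'  n4⇒n7 ·f  → match P1@[27:29]
[30] read 'c'  n7⇒n8 ·f  → match P2@[30:30]
[31] read 'b'  n8⇒n1 ·f
[32] read 'a'  n1⇒n2
[33] read 'c'  n2⇒n6 ·f  → match P2@[33:33]
[34] read 'b'  n6⇒n7  → match P1@[32:34]
[35] read 'b'  n7⇒n1 ·f
[36] read 'a'  n1⇒n2
[37] read 'a'  n2⇒n3
[38] read 'c'  n3⇒n4  → match P0@[35:38],P2@[38:38],P3@[36:38]
[39] read 'b'  n4⇒n7 ·f  → match P1@[37:39]
[40] read 'a'  n7⇒n2 ·f
[41] read 'a'  n2⇒n3
[42] read 'c'  n3⇒n4  → match P0@[39:42],P2@[42:42],P3@[40:42]
[43] read 'a'  n4⇒n5 ·f
[44] read 'a'  n5⇒n9
[45] read 'c'  n9⇒n10  → match P2@[45:45],P3@[43:45]
[46] read 'a'  n10⇒n5 ·f
[47] read 'c'  n5⇒n6  → match P2@[47:47]
[48] read 'b'  n6⇒n7  → match P1@[46:48]
[49] read 'b'  n7⇒n1 ·f
[50] read 'a'  n1⇒n2
[51] read 'a'  n2⇒n3
[52] read 'c'  n3⇒n4  → match P0@[49:52],P2@[52:52],P3@[50:52]
[53] read 'a'  n4⇒n5 ·f

Matches: [[3,0],[3,2],[3,3],[5,2],[6,1],[9,2],[10,1],[12,2],[16,0],[16,2],[16,3],[17,1],[18,2],[19,2],[20,2],[21,2],[24,2],[24,3],[25,1],[28,0],[28,2],[28,3],[29,1],[30,2],[33,2],[34,1],[38,0],[38,2],[38,3],[39,1],[42,0],[42,2],[42,3],[45,2],[45,3],[47,2],[48,1],[52,0],[52,2],[52,3]]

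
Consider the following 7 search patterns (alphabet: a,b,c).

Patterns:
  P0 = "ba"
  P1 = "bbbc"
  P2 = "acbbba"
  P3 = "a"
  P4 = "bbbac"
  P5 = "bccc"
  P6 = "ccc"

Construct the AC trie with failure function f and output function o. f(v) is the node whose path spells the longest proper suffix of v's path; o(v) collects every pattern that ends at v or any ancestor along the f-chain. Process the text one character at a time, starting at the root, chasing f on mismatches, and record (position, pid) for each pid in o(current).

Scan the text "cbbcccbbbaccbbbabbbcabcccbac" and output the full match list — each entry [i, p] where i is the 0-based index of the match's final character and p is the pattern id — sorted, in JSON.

Build automaton:
Trie nodes:
  0='ε' goto a→6 b→1 c→17
  1='b' goto a→2 b→3 c→14
  2='ba' goto ·  ←P0
  3='bb' goto b→4
  4='bbb' goto a→12 c→5
  5='bbbc' goto ·  ←P1
  6='a' goto c→7  ←P3
  7='ac' goto b→8
  8='acb' goto b→9
  9='acbb' goto b→10
  10='acbbb' goto a→11
  11='acbbba' goto ·  ←P2
  12='bbba' goto c→13
  13='bbbac' goto ·  ←P4
  14='bc' goto c→15
  15='bcc' goto c→16
  16='bccc' goto ·  ←P5
  17='c' goto c→18
  18='cc' goto c→19
  19='ccc' goto ·  ←P6

Failure links (BFS by depth):
  n1('b'): parent n0 fail=0; on 'b' 0 → fail=0;  out ∅∪∅=∅
  n6('a'): parent n0 fail=0; on 'a' 0 → fail=0;  out {3}∪∅={3}
  n17('c'): parent n0 fail=0; on 'c' 0 → fail=0;  out ∅∪∅=∅
  n2('ba'): parent n1 fail=0; on 'a' 0 → fail=6;  out {0}∪{3}={0,3}
  n3('bb'): parent n1 fail=0; on 'b' 0 → fail=1;  out ∅∪∅=∅
  n7('ac'): parent n6 fail=0; on 'c' 0 → fail=17;  out ∅∪∅=∅
  n14('bc'): parent n1 fail=0; on 'c' 0 → fail=17;  out ∅∪∅=∅
  n18('cc'): parent n17 fail=0; on 'c' 0 → fail=17;  out ∅∪∅=∅
  n4('bbb'): parent n3 fail=1; on 'b' 1 → fail=3;  out ∅∪∅=∅
  n8('acb'): parent n7 fail=17; on 'b' 17→0 → fail=1;  out ∅∪∅=∅
  n15('bcc'): parent n14 fail=17; on 'c' 17 → fail=18;  out ∅∪∅=∅
  n19('ccc'): parent n18 fail=17; on 'c' 17 → fail=18;  out {6}∪∅={6}
  n5('bbbc'): parent n4 fail=3; on 'c' 3→1 → fail=14;  out {1}∪∅={1}
  n9('acbb'): parent n8 fail=1; on 'b' 1 → fail=3;  out ∅∪∅=∅
  n12('bbba'): parent n4 fail=3; on 'a' 3→1 → fail=2;  out ∅∪{0,3}={0,3}
  n16('bccc'): parent n15 fail=18; on 'c' 18 → fail=19;  out {5}∪{6}={5,6}
  n10('acbbb'): parent n9 fail=3; on 'b' 3 → fail=4;  out ∅∪∅=∅
  n13('bbbac'): parent n12 fail=2; on 'c' 2→6 → fail=7;  out {4}∪∅={4}
  n11('acbbba'): parent n10 fail=4; on 'a' 4 → fail=12;  out {2}∪{0,3}={0,2,3}

Scan:
[0] read 'c'  n0⇒n17
[1] read 'b'  n17⇒n1 (via fail)
[2] read 'b'  n1⇒n3
[3] read 'c'  n3⇒n14 (via fail)
[4] read 'c'  n14⇒n15
[5] read 'c'  n15⇒n16  → match P5@[2:5],P6@[3:5]
[6] read 'b'  n16⇒n1 (via fail)
[7] read 'b'  n1⇒n3
[8] read 'b'  n3⇒n4
[9] read 'a'  n4⇒n12  → match P0@[8:9],P3@[9:9]
[10] read 'c'  n12⇒n13  → match P4@[6:10]
[11] read 'c'  n13⇒n18 (via fail)
[12] read 'b'  n18⇒n1 (via fail)
[13] read 'b'  n1⇒n3
[14] read 'b'  n3⇒n4
[15] read 'a'  n4⇒n12  → match P0@[14:15],P3@[15:15]
[16] read 'b'  n12⇒n1 (via fail)
[17] read 'b'  n1⇒n3
[18] read 'b'  n3⇒n4
[19] read 'c'  n4⇒n5  → match P1@[16:19]
[20] read 'a'  n5⇒n6 (via fail)  → match P3@[20:20]
[21] read 'b'  n6⇒n1 (via fail)
[22] read 'c'  n1⇒n14
[23] read 'c'  n14⇒n15
[24] read 'c'  n15⇒n16  → match P5@[21:24],P6@[22:24]
[25] read 'b'  n16⇒n1 (via fail)
[26] read 'a'  n1⇒n2  → match P0@[25:26],P3@[26:26]
[27] read 'c'  n2⇒n7 (via fail)

Result: [[5,5],[5,6],[9,0],[9,3],[10,4],[15,0],[15,3],[19,1],[20,3],[24,5],[24,6],[26,0],[26,3]]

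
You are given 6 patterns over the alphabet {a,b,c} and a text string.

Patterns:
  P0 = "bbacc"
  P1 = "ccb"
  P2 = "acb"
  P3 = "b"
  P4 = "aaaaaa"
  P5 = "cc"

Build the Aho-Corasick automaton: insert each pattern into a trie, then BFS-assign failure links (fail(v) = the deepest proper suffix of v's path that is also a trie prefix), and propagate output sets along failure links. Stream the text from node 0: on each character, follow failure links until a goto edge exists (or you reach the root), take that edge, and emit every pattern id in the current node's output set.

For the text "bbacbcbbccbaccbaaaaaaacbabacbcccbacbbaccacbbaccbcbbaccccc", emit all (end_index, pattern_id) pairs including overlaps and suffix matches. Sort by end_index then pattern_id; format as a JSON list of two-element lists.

Construct AC machine:
Trie (insert patterns):
  0='ε' goto a→9 b→1 c→6
  1='b' goto b→2  ←P3
  2='bb' goto a→3
  3='bba' goto c→4
  4='bbac' goto c→5
  5='bbacc' goto ·  ←P0
  6='c' goto c→7
  7='cc' goto b→8  ←P5
  8='ccb' goto ·  ←P1
  9='a' goto a→12 c→10
  10='ac' goto b→11
  11='acb' goto ·  ←P2
  12='aa' goto a→13
  13='aaa' goto a→14
  14='aaaa' goto a→15
  15='aaaaa' goto a→16
  16='aaaaaa' goto ·  ←P4

Failure links (BFS by depth):
  n1('b'): parent n0 fail=0; on 'b' 0 → fail=0;  out {3}∪∅={3}
  n6('c'): parent n0 fail=0; on 'c' 0 → fail=0;  out ∅∪∅=∅
  n9('a'): parent n0 fail=0; on 'a' 0 → fail=0;  out ∅∪∅=∅
  n2('bb'): parent n1 fail=0; on 'b' 0 → fail=1;  out ∅∪{3}={3}
  n7('cc'): parent n6 fail=0; on 'c' 0 → fail=6;  out {5}∪∅={5}
  n10('ac'): parent n9 fail=0; on 'c' 0 → fail=6;  out ∅∪∅=∅
  n12('aa'): parent n9 fail=0; on 'a' 0 → fail=9;  out ∅∪∅=∅
  n3('bba'): parent n2 fail=1; on 'a' 1→0 → fail=9;  out ∅∪∅=∅
  n8('ccb'): parent n7 fail=6; on 'b' 6→0 → fail=1;  out {1}∪{3}={1,3}
  n11('acb'): parent n10 fail=6; on 'b' 6→0 → fail=1;  out {2}∪{3}={2,3}
  n13('aaa'): parent n12 fail=9; on 'a' 9 → fail=12;  out ∅∪∅=∅
  n4('bbac'): parent n3 fail=9; on 'c' 9 → fail=10;  out ∅∪∅=∅
  n14('aaaa'): parent n13 fail=12; on 'a' 12 → fail=13;  out ∅∪∅=∅
  n5('bbacc'): parent n4 fail=10; on 'c' 10→6 → fail=7;  out {0}∪{5}={0,5}
  n15('aaaaa'): parent n14 fail=13; on 'a' 13 → fail=14;  out ∅∪∅=∅
  n16('aaaaaa'): parent n15 fail=14; on 'a' 14 → fail=15;  out {4}∪∅={4}

Run:
[0] read 'b'  n0⇒n1  → match P3@[0:0]
[1] read 'b'  n1⇒n2  → match P3@[1:1]
[2] read 'a'  n2⇒n3
[3] read 'c'  n3⇒n4
[4] read 'b'  n4⇒n11 (via fail)  → match P2@[2:4],P3@[4:4]
[5] read 'c'  n11⇒n6 (via fail)
[6] read 'b'  n6⇒n1 (via fail)  → match P3@[6:6]
[7] read 'b'  n1⇒n2  → match P3@[7:7]
[8] read 'c'  n2⇒n6 (via fail)
[9] read 'c'  n6⇒n7  → match P5@[8:9]
[10] read 'b'  n7⇒n8  → match P1@[8:10],P3@[10:10]
[11] read 'a'  n8⇒n9 (via fail)
[12] read 'c'  n9⇒n10
[13] read 'c'  n10⇒n7 (via fail)  → match P5@[12:13]
[14] read 'b'  n7⇒n8  → match P1@[12:14],P3@[14:14]
[15] read 'a'  n8⇒n9 (via fail)
[16] read 'a'  n9⇒n12
[17] read 'a'  n12⇒n13
[18] read 'a'  n13⇒n14
[19] read 'a'  n14⇒n15
[20] read 'a'  n15⇒n16  → match P4@[15:20]
[21] read 'a'  n16⇒n16 (via fail)  → match P4@[16:21]
[22] read 'c'  n16⇒n10 (via fail)
[23] read 'b'  n10⇒n11  → match P2@[21:23],P3@[23:23]
[24] read 'a'  n11⇒n9 (via fail)
[25] read 'b'  n9⇒n1 (via fail)  → match P3@[25:25]
[26] read 'a'  n1⇒n9 (via fail)
[27] read 'c'  n9⇒n10
[28] read 'b'  n10⇒n11  → match P2@[26:28],P3@[28:28]
[29] read 'c'  n11⇒n6 (via fail)
[30] read 'c'  n6⇒n7  → match P5@[29:30]
[31] read 'c'  n7⇒n7 (via fail)  → match P5@[30:31]
[32] read 'b'  n7⇒n8  → match P1@[30:32],P3@[32:32]
[33] read 'a'  n8⇒n9 (via fail)
[34] read 'c'  n9⇒n10
[35] read 'b'  n10⇒n11  → match P2@[33:35],P3@[35:35]
[36] read 'b'  n11⇒n2 (via fail)  → match P3@[36:36]
[37] read 'a'  n2⇒n3
[38] read 'c'  n3⇒n4
[39] read 'c'  n4⇒n5  → match P0@[35:39],P5@[38:39]
[40] read 'a'  n5⇒n9 (via fail)
[41] read 'c'  n9⇒n10
[42] read 'b'  n10⇒n11  → match P2@[40:42],P3@[42:42]
[43] read 'b'  n11⇒n2 (via fail)  → match P3@[43:43]
[44] read 'a'  n2⇒n3
[45] read 'c'  n3⇒n4
[46] read 'c'  n4⇒n5  → match P0@[42:46],P5@[45:46]
[47] read 'b'  n5⇒n8 (via fail)  → match P1@[45:47],P3@[47:47]
[48] read 'c'  n8⇒n6 (via fail)
[49] read 'b'  n6⇒n1 (via fail)  → match P3@[49:49]
[50] read 'b'  n1⇒n2  → match P3@[50:50]
[51] read 'a'  n2⇒n3
[52] read 'c'  n3⇒n4
[53] read 'c'  n4⇒n5  → match P0@[49:53],P5@[52:53]
[54] read 'c'  n5⇒n7 (via fail)  → match P5@[53:54]
[55] read 'c'  n7⇒n7 (via fail)  → match P5@[54:55]
[56] read 'c'  n7⇒n7 (via fail)  → match P5@[55:56]

Matches: [[0,3],[1,3],[4,2],[4,3],[6,3],[7,3],[9,5],[10,1],[10,3],[13,5],[14,1],[14,3],[20,4],[21,4],[23,2],[23,3],[25,3],[28,2],[28,3],[30,5],[31,5],[32,1],[32,3],[35,2],[35,3],[36,3],[39,0],[39,5],[42,2],[42,3],[43,3],[46,0],[46,5],[47,1],[47,3],[49,3],[50,3],[53,0],[53,5],[54,5],[55,5],[56,5]]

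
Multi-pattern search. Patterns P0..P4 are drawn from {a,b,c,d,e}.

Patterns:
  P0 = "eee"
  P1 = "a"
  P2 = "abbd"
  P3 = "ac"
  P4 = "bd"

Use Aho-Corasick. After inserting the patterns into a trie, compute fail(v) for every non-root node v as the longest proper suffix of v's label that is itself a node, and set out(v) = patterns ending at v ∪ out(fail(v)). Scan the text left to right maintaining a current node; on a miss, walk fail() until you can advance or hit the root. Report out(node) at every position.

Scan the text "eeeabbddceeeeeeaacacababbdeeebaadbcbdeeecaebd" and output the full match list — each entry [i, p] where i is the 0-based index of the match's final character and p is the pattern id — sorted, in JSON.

Construct AC machine:
Trie nodes:
  0='ε' goto a→4 b→9 e→1
  1='e' goto e→2
  2='ee' goto e→3
  3='eee' goto ·  ←P0
  4='a' goto b→5 c→8  ←P1
  5='ab' goto b→6
  6='abb' goto d→7
  7='abbd' goto ·  ←P2
  8='ac' goto ·  ←P3
  9='b' goto d→10
  10='bd' goto ·  ←P4

Failure links (BFS by depth):
  fail(1) 'e': from fail(0)=0 chase 'e': 0 ⇒ 0;  out=∅∪out(0)=∅
  fail(4) 'a': from fail(0)=0 chase 'a': 0 ⇒ 0;  out={1}∪out(0)={1}
  fail(9) 'b': from fail(0)=0 chase 'b': 0 ⇒ 0;  out=∅∪out(0)=∅
  fail(2) 'ee': from fail(1)=0 chase 'e': 0 ⇒ 1;  out=∅∪out(1)=∅
  fail(5) 'ab': from fail(4)=0 chase 'b': 0 ⇒ 9;  out=∅∪out(9)=∅
  fail(8) 'ac': from fail(4)=0 chase 'c': 0 ⇒ 0;  out={3}∪out(0)={3}
  fail(10) 'bd': from fail(9)=0 chase 'd': 0 ⇒ 0;  out={4}∪out(0)={4}
  fail(3) 'eee': from fail(2)=1 chase 'e': 1 ⇒ 2;  out={0}∪out(2)={0}
  fail(6) 'abb': from fail(5)=9 chase 'b': 9→0 ⇒ 9;  out=∅∪out(9)=∅
  fail(7) 'abbd': from fail(6)=9 chase 'd': 9 ⇒ 10;  out={2}∪out(10)={2,4}

Scan:
i=0 'e': node 0→1
i=1 'e': node 1→2
i=2 'e': node 2→3  emit P0@[0:2]
i=3 'a': node 3→4 (fail-walked)  emit P1@[3:3]
i=4 'b': node 4→5
i=5 'b': node 5→6
i=6 'd': node 6→7  emit P2@[3:6],P4@[5:6]
i=7 'd': node 7→0 (fail-walked)
i=8 'c': node 0→0
i=9 'e': node 0→1
i=10 'e': node 1→2
i=11 'e': node 2→3  emit P0@[9:11]
i=12 'e': node 3→3 (fail-walked)  emit P0@[10:12]
i=13 'e': node 3→3 (fail-walked)  emit P0@[11:13]
i=14 'e': node 3→3 (fail-walked)  emit P0@[12:14]
i=15 'a': node 3→4 (fail-walked)  emit P1@[15:15]
i=16 'a': node 4→4 (fail-walked)  emit P1@[16:16]
i=17 'c': node 4→8  emit P3@[16:17]
i=18 'a': node 8→4 (fail-walked)  emit P1@[18:18]
i=19 'c': node 4→8  emit P3@[18:19]
i=20 'a': node 8→4 (fail-walked)  emit P1@[20:20]
i=21 'b': node 4→5
i=22 'a': node 5→4 (fail-walked)  emit P1@[22:22]
i=23 'b': node 4→5
i=24 'b': node 5→6
i=25 'd': node 6→7  emit P2@[22:25],P4@[24:25]
i=26 'e': node 7→1 (fail-walked)
i=27 'e': node 1→2
i=28 'e': node 2→3  emit P0@[26:28]
i=29 'b': node 3→9 (fail-walked)
i=30 'a': node 9→4 (fail-walked)  emit P1@[30:30]
i=31 'a': node 4→4 (fail-walked)  emit P1@[31:31]
i=32 'd': node 4→0 (fail-walked)
i=33 'b': node 0→9
i=34 'c': node 9→0 (fail-walked)
i=35 'b': node 0→9
i=36 'd': node 9→10  emit P4@[35:36]
i=37 'e': node 10→1 (fail-walked)
i=38 'e': node 1→2
i=39 'e': node 2→3  emit P0@[37:39]
i=40 'c': node 3→0 (fail-walked)
i=41 'a': node 0→4  emit P1@[41:41]
i=42 'e': node 4→1 (fail-walked)
i=43 'b': node 1→9 (fail-walked)
i=44 'd': node 9→10  emit P4@[43:44]

Matches: [[2,0],[3,1],[6,2],[6,4],[11,0],[12,0],[13,0],[14,0],[15,1],[16,1],[17,3],[18,1],[19,3],[20,1],[22,1],[25,2],[25,4],[28,0],[30,1],[31,1],[36,4],[39,0],[41,1],[44,4]]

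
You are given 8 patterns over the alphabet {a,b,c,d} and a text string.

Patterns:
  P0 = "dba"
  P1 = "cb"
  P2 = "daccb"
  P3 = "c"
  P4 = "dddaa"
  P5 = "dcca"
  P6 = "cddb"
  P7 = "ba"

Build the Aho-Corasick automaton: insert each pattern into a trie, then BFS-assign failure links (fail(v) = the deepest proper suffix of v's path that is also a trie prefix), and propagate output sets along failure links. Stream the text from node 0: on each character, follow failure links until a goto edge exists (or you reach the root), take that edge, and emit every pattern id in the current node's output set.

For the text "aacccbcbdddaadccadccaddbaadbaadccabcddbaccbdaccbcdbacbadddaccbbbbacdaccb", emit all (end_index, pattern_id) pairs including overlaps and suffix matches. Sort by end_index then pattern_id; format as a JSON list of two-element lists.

Construct AC machine:
Trie (insert patterns):
  n0 'ε': b→20 c→4 d→1
  n1 'd': a→6 b→2 c→14 d→10
  n2 'db': a→3
  n3 'dba': ·  ←P0
  n4 'c': b→5 d→17  ←P3
  n5 'cb': ·  ←P1
  n6 'da': c→7
  n7 'dac': c→8
  n8 'dacc': b→9
  n9 'daccb': ·  ←P2
  n10 'dd': d→11
  n11 'ddd': a→12
  n12 'ddda': a→13
  n13 'dddaa': ·  ←P4
  n14 'dc': c→15
  n15 'dcc': a→16
  n16 'dcca': ·  ←P5
  n17 'cd': d→18
  n18 'cdd': b→19
  n19 'cddb': ·  ←P6
  n20 'b': a→21
  n21 'ba': ·  ←P7

Failure links (BFS by depth):
  fail(1) 'd': from fail(0)=0 chase 'd': 0 ⇒ 0;  out=∅∪out(0)=∅
  fail(4) 'c': from fail(0)=0 chase 'c': 0 ⇒ 0;  out={3}∪out(0)={3}
  fail(20) 'b': from fail(0)=0 chase 'b': 0 ⇒ 0;  out=∅∪out(0)=∅
  fail(2) 'db': from fail(1)=0 chase 'b': 0 ⇒ 20;  out=∅∪out(20)=∅
  fail(5) 'cb': from fail(4)=0 chase 'b': 0 ⇒ 20;  out={1}∪out(20)={1}
  fail(6) 'da': from fail(1)=0 chase 'a': 0 ⇒ 0;  out=∅∪out(0)=∅
  fail(10) 'dd': from fail(1)=0 chase 'd': 0 ⇒ 1;  out=∅∪out(1)=∅
  fail(14) 'dc': from fail(1)=0 chase 'c': 0 ⇒ 4;  out=∅∪out(4)={3}
  fail(17) 'cd': from fail(4)=0 chase 'd': 0 ⇒ 1;  out=∅∪out(1)=∅
  fail(21) 'ba': from fail(20)=0 chase 'a': 0 ⇒ 0;  out={7}∪out(0)={7}
  fail(3) 'dba': from fail(2)=20 chase 'a': 20 ⇒ 21;  out={0}∪out(21)={0,7}
  fail(7) 'dac': from fail(6)=0 chase 'c': 0 ⇒ 4;  out=∅∪out(4)={3}
  fail(11) 'ddd': from fail(10)=1 chase 'd': 1 ⇒ 10;  out=∅∪out(10)=∅
  fail(15) 'dcc': from fail(14)=4 chase 'c': 4→0 ⇒ 4;  out=∅∪out(4)={3}
  fail(18) 'cdd': from fail(17)=1 chase 'd': 1 ⇒ 10;  out=∅∪out(10)=∅
  fail(8) 'dacc': from fail(7)=4 chase 'c': 4→0 ⇒ 4;  out=∅∪out(4)={3}
  fail(12) 'ddda': from fail(11)=10 chase 'a': 10→1 ⇒ 6;  out=∅∪out(6)=∅
  fail(16) 'dcca': from fail(15)=4 chase 'a': 4→0 ⇒ 0;  out={5}∪out(0)={5}
  fail(19) 'cddb': from fail(18)=10 chase 'b': 10→1 ⇒ 2;  out={6}∪out(2)={6}
  fail(9) 'daccb': from fail(8)=4 chase 'b': 4 ⇒ 5;  out={2}∪out(5)={1,2}
  fail(13) 'dddaa': from fail(12)=6 chase 'a': 6→0 ⇒ 0;  out={4}∪out(0)={4}

Text stream:
i=0 'a': node 0→0
i=1 'a': node 0→0
i=2 'c': node 0→4  emit P3@[2:2]
i=3 'c': node 4→4 (fail-walked)  emit P3@[3:3]
i=4 'c': node 4→4 (fail-walked)  emit P3@[4:4]
i=5 'b': node 4→5  emit P1@[4:5]
i=6 'c': node 5→4 (fail-walked)  emit P3@[6:6]
i=7 'b': node 4→5  emit P1@[6:7]
i=8 'd': node 5→1 (fail-walked)
i=9 'd': node 1→10
i=10 'd': node 10→11
i=11 'a': node 11→12
i=12 'a': node 12→13  emit P4@[8:12]
i=13 'd': node 13→1 (fail-walked)
i=14 'c': node 1→14  emit P3@[14:14]
i=15 'c': node 14→15  emit P3@[15:15]
i=16 'a': node 15→16  emit P5@[13:16]
i=17 'd': node 16→1 (fail-walked)
i=18 'c': node 1→14  emit P3@[18:18]
i=19 'c': node 14→15  emit P3@[19:19]
i=20 'a': node 15→16  emit P5@[17:20]
i=21 'd': node 16→1 (fail-walked)
i=22 'd': node 1→10
i=23 'b': node 10→2 (fail-walked)
i=24 'a': node 2→3  emit P0@[22:24],P7@[23:24]
i=25 'a': node 3→0 (fail-walked)
i=26 'd': node 0→1
i=27 'b': node 1→2
i=28 'a': node 2→3  emit P0@[26:28],P7@[27:28]
i=29 'a': node 3→0 (fail-walked)
i=30 'd': node 0→1
i=31 'c': node 1→14  emit P3@[31:31]
i=32 'c': node 14→15  emit P3@[32:32]
i=33 'a': node 15→16  emit P5@[30:33]
i=34 'b': node 16→20 (fail-walked)
i=35 'c': node 20→4 (fail-walked)  emit P3@[35:35]
i=36 'd': node 4→17
i=37 'd': node 17→18
i=38 'b': node 18→19  emit P6@[35:38]
i=39 'a': node 19→3 (fail-walked)  emit P0@[37:39],P7@[38:39]
i=40 'c': node 3→4 (fail-walked)  emit P3@[40:40]
i=41 'c': node 4→4 (fail-walked)  emit P3@[41:41]
i=42 'b': node 4→5  emit P1@[41:42]
i=43 'd': node 5→1 (fail-walked)
i=44 'a': node 1→6
i=45 'c': node 6→7  emit P3@[45:45]
i=46 'c': node 7→8  emit P3@[46:46]
i=47 'b': node 8→9  emit P1@[46:47],P2@[43:47]
i=48 'c': node 9→4 (fail-walked)  emit P3@[48:48]
i=49 'd': node 4→17
i=50 'b': node 17→2 (fail-walked)
i=51 'a': node 2→3  emit P0@[49:51],P7@[50:51]
i=52 'c': node 3→4 (fail-walked)  emit P3@[52:52]
i=53 'b': node 4→5  emit P1@[52:53]
i=54 'a': node 5→21 (fail-walked)  emit P7@[53:54]
i=55 'd': node 21→1 (fail-walked)
i=56 'd': node 1→10
i=57 'd': node 10→11
i=58 'a': node 11→12
i=59 'c': node 12→7 (fail-walked)  emit P3@[59:59]
i=60 'c': node 7→8  emit P3@[60:60]
i=61 'b': node 8→9  emit P1@[60:61],P2@[57:61]
i=62 'b': node 9→20 (fail-walked)
i=63 'b': node 20→20 (fail-walked)
i=64 'b': node 20→20 (fail-walked)
i=65 'a': node 20→21  emit P7@[64:65]
i=66 'c': node 21→4 (fail-walked)  emit P3@[66:66]
i=67 'd': node 4→17
i=68 'a': node 17→6 (fail-walked)
i=69 'c': node 6→7  emit P3@[69:69]
i=70 'c': node 7→8  emit P3@[70:70]
i=71 'b': node 8→9  emit P1@[70:71],P2@[67:71]

Matches: [[2,3],[3,3],[4,3],[5,1],[6,3],[7,1],[12,4],[14,3],[15,3],[16,5],[18,3],[19,3],[20,5],[24,0],[24,7],[28,0],[28,7],[31,3],[32,3],[33,5],[35,3],[38,6],[39,0],[39,7],[40,3],[41,3],[42,1],[45,3],[46,3],[47,1],[47,2],[48,3],[51,0],[51,7],[52,3],[53,1],[54,7],[59,3],[60,3],[61,1],[61,2],[65,7],[66,3],[69,3],[70,3],[71,1],[71,2]]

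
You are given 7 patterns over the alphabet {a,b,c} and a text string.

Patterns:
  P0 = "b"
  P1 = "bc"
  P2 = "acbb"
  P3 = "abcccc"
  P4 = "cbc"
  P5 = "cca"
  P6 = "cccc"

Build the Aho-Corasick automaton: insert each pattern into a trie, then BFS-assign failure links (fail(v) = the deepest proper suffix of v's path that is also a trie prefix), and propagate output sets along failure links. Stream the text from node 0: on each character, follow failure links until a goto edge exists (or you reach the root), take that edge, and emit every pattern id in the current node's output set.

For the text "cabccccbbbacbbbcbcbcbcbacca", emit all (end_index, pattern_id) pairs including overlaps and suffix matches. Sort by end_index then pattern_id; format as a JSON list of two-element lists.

Build automaton:
Trie (insert patterns):
  n0 'ε': a→3 b→1 c→12
  n1 'b': c→2  ←P0
  n2 'bc': ·  ←P1
  n3 'a': b→7 c→4
  n4 'ac': b→5
  n5 'acb': b→6
  n6 'acbb': ·  ←P2
  n7 'ab': c→8
  n8 'abc': c→9
  n9 'abcc': c→10
  n10 'abccc': c→11
  n11 'abcccc': ·  ←P3
  n12 'c': b→13 c→15
  n13 'cb': c→14
  n14 'cbc': ·  ←P4
  n15 'cc': a→16 c→17
  n16 'cca': ·  ←P5
  n17 'ccc': c→18
  n18 'cccc': ·  ←P6

Failure links (BFS by depth):
  n1('b'): parent n0 fail=0; on 'b' 0 → fail=0;  out {0}∪∅={0}
  n3('a'): parent n0 fail=0; on 'a' 0 → fail=0;  out ∅∪∅=∅
  n12('c'): parent n0 fail=0; on 'c' 0 → fail=0;  out ∅∪∅=∅
  n2('bc'): parent n1 fail=0; on 'c' 0 → fail=12;  out {1}∪∅={1}
  n4('ac'): parent n3 fail=0; on 'c' 0 → fail=12;  out ∅∪∅=∅
  n7('ab'): parent n3 fail=0; on 'b' 0 → fail=1;  out ∅∪{0}={0}
  n13('cb'): parent n12 fail=0; on 'b' 0 → fail=1;  out ∅∪{0}={0}
  n15('cc'): parent n12 fail=0; on 'c' 0 → fail=12;  out ∅∪∅=∅
  n5('acb'): parent n4 fail=12; on 'b' 12 → fail=13;  out ∅∪{0}={0}
  n8('abc'): parent n7 fail=1; on 'c' 1 → fail=2;  out ∅∪{1}={1}
  n14('cbc'): parent n13 fail=1; on 'c' 1 → fail=2;  out {4}∪{1}={1,4}
  n16('cca'): parent n15 fail=12; on 'a' 12→0 → fail=3;  out {5}∪∅={5}
  n17('ccc'): parent n15 fail=12; on 'c' 12 → fail=15;  out ∅∪∅=∅
  n6('acbb'): parent n5 fail=13; on 'b' 13→1→0 → fail=1;  out {2}∪{0}={0,2}
  n9('abcc'): parent n8 fail=2; on 'c' 2→12 → fail=15;  out ∅∪∅=∅
  n18('cccc'): parent n17 fail=15; on 'c' 15 → fail=17;  out {6}∪∅={6}
  n10('abccc'): parent n9 fail=15; on 'c' 15 → fail=17;  out ∅∪∅=∅
  n11('abcccc'): parent n10 fail=17; on 'c' 17 → fail=18;  out {3}∪{6}={3,6}

Text stream:
i=0 'c': node 0→12
i=1 'a': node 12→3 ·f
i=2 'b': node 3→7  emit P0@[2:2]
i=3 'c': node 7→8  emit P1@[2:3]
i=4 'c': node 8→9
i=5 'c': node 9→10
i=6 'c': node 10→11  emit P3@[1:6],P6@[3:6]
i=7 'b': node 11→13 ·f  emit P0@[7:7]
i=8 'b': node 13→1 ·f  emit P0@[8:8]
i=9 'b': node 1→1 ·f  emit P0@[9:9]
i=10 'a': node 1→3 ·f
i=11 'c': node 3→4
i=12 'b': node 4→5  emit P0@[12:12]
i=13 'b': node 5→6  emit P0@[13:13],P2@[10:13]
i=14 'b': node 6→1 ·f  emit P0@[14:14]
i=15 'c': node 1→2  emit P1@[14:15]
i=16 'b': node 2→13 ·f  emit P0@[16:16]
i=17 'c': node 13→14  emit P1@[16:17],P4@[15:17]
i=18 'b': node 14→13 ·f  emit P0@[18:18]
i=19 'c': node 13→14  emit P1@[18:19],P4@[17:19]
i=20 'b': node 14→13 ·f  emit P0@[20:20]
i=21 'c': node 13→14  emit P1@[20:21],P4@[19:21]
i=22 'b': node 14→13 ·f  emit P0@[22:22]
i=23 'a': node 13→3 ·f
i=24 'c': node 3→4
i=25 'c': node 4→15 ·f
i=26 'a': node 15→16  emit P5@[24:26]

Result: [[2,0],[3,1],[6,3],[6,6],[7,0],[8,0],[9,0],[12,0],[13,0],[13,2],[14,0],[15,1],[16,0],[17,1],[17,4],[18,0],[19,1],[19,4],[20,0],[21,1],[21,4],[22,0],[26,5]]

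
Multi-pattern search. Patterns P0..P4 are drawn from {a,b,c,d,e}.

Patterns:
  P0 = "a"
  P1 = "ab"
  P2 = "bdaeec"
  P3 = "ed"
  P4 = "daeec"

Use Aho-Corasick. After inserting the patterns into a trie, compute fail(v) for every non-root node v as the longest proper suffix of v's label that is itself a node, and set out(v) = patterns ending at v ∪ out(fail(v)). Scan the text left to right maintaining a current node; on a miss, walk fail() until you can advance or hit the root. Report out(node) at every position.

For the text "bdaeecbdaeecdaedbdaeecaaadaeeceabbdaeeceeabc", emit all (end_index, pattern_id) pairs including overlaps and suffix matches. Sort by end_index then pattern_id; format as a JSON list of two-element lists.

Build:
Trie (insert patterns):
  n0 'ε': a→1 b→3 d→11 e→9
  n1 'a': b→2  [P0 ends]
  n2 'ab': ·  [P1 ends]
  n3 'b': d→4
  n4 'bd': a→5
  n5 'bda': e→6
  n6 'bdae': e→7
  n7 'bdaee': c→8
  n8 'bdaeec': ·  [P2 ends]
  n9 'e': d→10
  n10 'ed': ·  [P3 ends]
  n11 'd': a→12
  n12 'da': e→13
  n13 'dae': e→14
  n14 'daee': c→15
  n15 'daeec': ·  [P4 ends]

BFS fail/out derivation:
  n1('a'): parent n0 fail=0; on 'a' 0 → fail=0;  out {0}∪∅={0}
  n3('b'): parent n0 fail=0; on 'b' 0 → fail=0;  out ∅∪∅=∅
  n9('e'): parent n0 fail=0; on 'e' 0 → fail=0;  out ∅∪∅=∅
  n11('d'): parent n0 fail=0; on 'd' 0 → fail=0;  out ∅∪∅=∅
  n2('ab'): parent n1 fail=0; on 'b' 0 → fail=3;  out {1}∪∅={1}
  n4('bd'): parent n3 fail=0; on 'd' 0 → fail=11;  out ∅∪∅=∅
  n10('ed'): parent n9 fail=0; on 'd' 0 → fail=11;  out {3}∪∅={3}
  n12('da'): parent n11 fail=0; on 'a' 0 → fail=1;  out ∅∪{0}={0}
  n5('bda'): parent n4 fail=11; on 'a' 11 → fail=12;  out ∅∪{0}={0}
  n13('dae'): parent n12 fail=1; on 'e' 1→0 → fail=9;  out ∅∪∅=∅
  n6('bdae'): parent n5 fail=12; on 'e' 12 → fail=13;  out ∅∪∅=∅
  n14('daee'): parent n13 fail=9; on 'e' 9→0 → fail=9;  out ∅∪∅=∅
  n7('bdaee'): parent n6 fail=13; on 'e' 13 → fail=14;  out ∅∪∅=∅
  n15('daeec'): parent n14 fail=9; on 'c' 9→0 → fail=0;  out {4}∪∅={4}
  n8('bdaeec'): parent n7 fail=14; on 'c' 14 → fail=15;  out {2}∪{4}={2,4}

Text stream:
pos 0 'b': at 3
pos 1 'd': at 4
pos 2 'a': at 5  → match P0@[2:2]
pos 3 'e': at 6
pos 4 'e': at 7
pos 5 'c': at 8  → match P2@[0:5],P4@[1:5]
pos 6 'b': at 3 ·f
pos 7 'd': at 4
pos 8 'a': at 5  → match P0@[8:8]
pos 9 'e': at 6
pos 10 'e': at 7
pos 11 'c': at 8  → match P2@[6:11],P4@[7:11]
pos 12 'd': at 11 ·f
pos 13 'a': at 12  → match P0@[13:13]
pos 14 'e': at 13
pos 15 'd': at 10 ·f  → match P3@[14:15]
pos 16 'b': at 3 ·f
pos 17 'd': at 4
pos 18 'a': at 5  → match P0@[18:18]
pos 19 'e': at 6
pos 20 'e': at 7
pos 21 'c': at 8  → match P2@[16:21],P4@[17:21]
pos 22 'a': at 1 ·f  → match P0@[22:22]
pos 23 'a': at 1 ·f  → match P0@[23:23]
pos 24 'a': at 1 ·f  → match P0@[24:24]
pos 25 'd': at 11 ·f
pos 26 'a': at 12  → match P0@[26:26]
pos 27 'e': at 13
pos 28 'e': at 14
pos 29 'c': at 15  → match P4@[25:29]
pos 30 'e': at 9 ·f
pos 31 'a': at 1 ·f  → match P0@[31:31]
pos 32 'b': at 2  → match P1@[31:32]
pos 33 'b': at 3 ·f
pos 34 'd': at 4
pos 35 'a': at 5  → match P0@[35:35]
pos 36 'e': at 6
pos 37 'e': at 7
pos 38 'c': at 8  → match P2@[33:38],P4@[34:38]
pos 39 'e': at 9 ·f
pos 40 'e': at 9 ·f
pos 41 'a': at 1 ·f  → match P0@[41:41]
pos 42 'b': at 2  → match P1@[41:42]
pos 43 'c': at 0 ·f

Result: [[2,0],[5,2],[5,4],[8,0],[11,2],[11,4],[13,0],[15,3],[18,0],[21,2],[21,4],[22,0],[23,0],[24,0],[26,0],[29,4],[31,0],[32,1],[35,0],[38,2],[38,4],[41,0],[42,1]]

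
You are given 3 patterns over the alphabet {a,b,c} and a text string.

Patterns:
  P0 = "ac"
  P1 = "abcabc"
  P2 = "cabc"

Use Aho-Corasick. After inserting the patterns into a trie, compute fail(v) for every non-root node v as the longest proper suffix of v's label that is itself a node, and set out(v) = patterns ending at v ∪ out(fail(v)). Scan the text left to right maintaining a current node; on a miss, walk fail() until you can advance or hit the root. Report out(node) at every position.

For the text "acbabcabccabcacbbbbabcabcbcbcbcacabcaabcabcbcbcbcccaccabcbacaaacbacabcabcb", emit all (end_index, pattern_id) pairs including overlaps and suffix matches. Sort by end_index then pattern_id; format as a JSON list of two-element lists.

Construct AC machine:
Trie (insert patterns):
  n0 'ε': a→1 c→8
  n1 'a': b→3 c→2
  n2 'ac': ·  ←P0
  n3 'ab': c→4
  n4 'abc': a→5
  n5 'abca': b→6
  n6 'abcab': c→7
  n7 'abcabc': ·  ←P1
  n8 'c': a→9
  n9 'ca': b→10
  n10 'cab': c→11
  n11 'cabc': ·  ←P2

Failure links (BFS by depth):
  n1('a'): parent n0 fail=0; on 'a' 0 → fail=0;  out ∅∪∅=∅
  n8('c'): parent n0 fail=0; on 'c' 0 → fail=0;  out ∅∪∅=∅
  n2('ac'): parent n1 fail=0; on 'c' 0 → fail=8;  out {0}∪∅={0}
  n3('ab'): parent n1 fail=0; on 'b' 0 → fail=0;  out ∅∪∅=∅
  n9('ca'): parent n8 fail=0; on 'a' 0 → fail=1;  out ∅∪∅=∅
  n4('abc'): parent n3 fail=0; on 'c' 0 → fail=8;  out ∅∪∅=∅
  n10('cab'): parent n9 fail=1; on 'b' 1 → fail=3;  out ∅∪∅=∅
  n5('abca'): parent n4 fail=8; on 'a' 8 → fail=9;  out ∅∪∅=∅
  n11('cabc'): parent n10 fail=3; on 'c' 3 → fail=4;  out {2}∪∅={2}
  n6('abcab'): parent n5 fail=9; on 'b' 9 → fail=10;  out ∅∪∅=∅
  n7('abcabc'): parent n6 fail=10; on 'c' 10 → fail=11;  out {1}∪{2}={1,2}

Scan:
[0] read 'a'  n0⇒n1
[1] read 'c'  n1⇒n2  emit P0@[0:1]
[2] read 'b'  n2⇒n0 ·f
[3] read 'a'  n0⇒n1
[4] read 'b'  n1⇒n3
[5] read 'c'  n3⇒n4
[6] read 'a'  n4⇒n5
[7] read 'b'  n5⇒n6
[8] read 'c'  n6⇒n7  emit P1@[3:8],P2@[5:8]
[9] read 'c'  n7⇒n8 ·f
[10] read 'a'  n8⇒n9
[11] read 'b'  n9⇒n10
[12] read 'c'  n10⇒n11  emit P2@[9:12]
[13] read 'a'  n11⇒n5 ·f
[14] read 'c'  n5⇒n2 ·f  emit P0@[13:14]
[15] read 'b'  n2⇒n0 ·f
[16] read 'b'  n0⇒n0
[17] read 'b'  n0⇒n0
[18] read 'b'  n0⇒n0
[19] read 'a'  n0⇒n1
[20] read 'b'  n1⇒n3
[21] read 'c'  n3⇒n4
[22] read 'a'  n4⇒n5
[23] read 'b'  n5⇒n6
[24] read 'c'  n6⇒n7  emit P1@[19:24],P2@[21:24]
[25] read 'b'  n7⇒n0 ·f
[26] read 'c'  n0⇒n8
[27] read 'b'  n8⇒n0 ·f
[28] read 'c'  n0⇒n8
[29] read 'b'  n8⇒n0 ·f
[30] read 'c'  n0⇒n8
[31] read 'a'  n8⇒n9
[32] read 'c'  n9⇒n2 ·f  emit P0@[31:32]
[33] read 'a'  n2⇒n9 ·f
[34] read 'b'  n9⇒n10
[35] read 'c'  n10⇒n11  emit P2@[32:35]
[36] read 'a'  n11⇒n5 ·f
[37] read 'a'  n5⇒n1 ·f
[38] read 'b'  n1⇒n3
[39] read 'c'  n3⇒n4
[40] read 'a'  n4⇒n5
[41] read 'b'  n5⇒n6
[42] read 'c'  n6⇒n7  emit P1@[37:42],P2@[39:42]
[43] read 'b'  n7⇒n0 ·f
[44] read 'c'  n0⇒n8
[45] read 'b'  n8⇒n0 ·f
[46] read 'c'  n0⇒n8
[47] read 'b'  n8⇒n0 ·f
[48] read 'c'  n0⇒n8
[49] read 'c'  n8⇒n8 ·f
[50] read 'c'  n8⇒n8 ·f
[51] read 'a'  n8⇒n9
[52] read 'c'  n9⇒n2 ·f  emit P0@[51:52]
[53] read 'c'  n2⇒n8 ·f
[54] read 'a'  n8⇒n9
[55] read 'b'  n9⇒n10
[56] read 'c'  n10⇒n11  emit P2@[53:56]
[57] read 'b'  n11⇒n0 ·f
[58] read 'a'  n0⇒n1
[59] read 'c'  n1⇒n2  emit P0@[58:59]
[60] read 'a'  n2⇒n9 ·f
[61] read 'a'  n9⇒n1 ·f
[62] read 'a'  n1⇒n1 ·f
[63] read 'c'  n1⇒n2  emit P0@[62:63]
[64] read 'b'  n2⇒n0 ·f
[65] read 'a'  n0⇒n1
[66] read 'c'  n1⇒n2  emit P0@[65:66]
[67] read 'a'  n2⇒n9 ·f
[68] read 'b'  n9⇒n10
[69] read 'c'  n10⇒n11  emit P2@[66:69]
[70] read 'a'  n11⇒n5 ·f
[71] read 'b'  n5⇒n6
[72] read 'c'  n6⇒n7  emit P1@[67:72],P2@[69:72]
[73] read 'b'  n7⇒n0 ·f

Result: [[1,0],[8,1],[8,2],[12,2],[14,0],[24,1],[24,2],[32,0],[35,2],[42,1],[42,2],[52,0],[56,2],[59,0],[63,0],[66,0],[69,2],[72,1],[72,2]]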